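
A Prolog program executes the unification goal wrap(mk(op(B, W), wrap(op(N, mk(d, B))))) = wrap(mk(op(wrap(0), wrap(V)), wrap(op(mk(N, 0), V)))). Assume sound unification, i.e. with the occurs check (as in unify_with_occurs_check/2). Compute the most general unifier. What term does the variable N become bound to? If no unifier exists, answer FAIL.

Decompose wrap/1: mk(op(B, W), wrap(op(N, mk(d, B)))) = mk(op(wrap(0), wrap(V)), wrap(op(mk(N, 0), V))).
Decompose mk/2: op(B, W) = op(wrap(0), wrap(V)),  wrap(op(N, mk(d, B))) = wrap(op(mk(N, 0), V)).
Decompose op/2: B = wrap(0),  W = wrap(V).
Bind B := wrap(0); substituting into the one remaining equation that mentions B gives: wrap(op(N, mk(d, wrap(0)))) = wrap(op(mk(N, 0), V)).
Bind W := wrap(V); no other remaining equation mentions W.
Decompose wrap/1: op(N, mk(d, wrap(0))) = op(mk(N, 0), V).
Decompose op/2: N = mk(N, 0),  mk(d, wrap(0)) = V.
Occurs check fails: N occurs in mk(N, 0); the equation N = mk(N, 0) has no finite solution.

FAIL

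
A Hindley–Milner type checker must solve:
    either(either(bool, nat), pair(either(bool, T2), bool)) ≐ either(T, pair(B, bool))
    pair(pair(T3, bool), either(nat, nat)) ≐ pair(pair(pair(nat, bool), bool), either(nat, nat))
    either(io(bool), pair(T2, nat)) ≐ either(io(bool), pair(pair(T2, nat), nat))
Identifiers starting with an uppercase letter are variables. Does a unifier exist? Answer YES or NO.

NO

Decompose either/2: either(bool, nat) ≐ T,  pair(either(bool, T2), bool) ≐ pair(B, bool).
Bind T := either(bool, nat); no other remaining equation mentions T.
Decompose pair/2: either(bool, T2) ≐ B,  bool ≐ bool.
Bind B := either(bool, T2); no other remaining equation mentions B.
Delete trivial equation bool ≐ bool.
Decompose pair/2: pair(T3, bool) ≐ pair(pair(nat, bool), bool),  either(nat, nat) ≐ either(nat, nat).
Decompose pair/2: T3 ≐ pair(nat, bool),  bool ≐ bool.
Bind T3 := pair(nat, bool); no other remaining equation mentions T3.
Delete trivial equation bool ≐ bool.
Delete trivial equation either(nat, nat) ≐ either(nat, nat).
Decompose either/2: io(bool) ≐ io(bool),  pair(T2, nat) ≐ pair(pair(T2, nat), nat).
Delete trivial equation io(bool) ≐ io(bool).
Decompose pair/2: T2 ≐ pair(T2, nat),  nat ≐ nat.
Occurs check fails: T2 occurs in pair(T2, nat); the equation T2 ≐ pair(T2, nat) has no finite solution.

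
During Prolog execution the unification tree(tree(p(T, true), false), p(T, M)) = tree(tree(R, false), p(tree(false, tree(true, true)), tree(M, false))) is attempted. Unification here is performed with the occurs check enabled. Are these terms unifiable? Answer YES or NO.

Decompose tree/2: tree(p(T, true), false) = tree(R, false),  p(T, M) = p(tree(false, tree(true, true)), tree(M, false)).
Decompose tree/2: p(T, true) = R,  false = false.
Bind R := p(T, true); no other remaining equation mentions R.
Delete trivial equation false = false.
Decompose p/2: T = tree(false, tree(true, true)),  M = tree(M, false).
Bind T := tree(false, tree(true, true)); no other remaining equation mentions T. Substituting into the earlier binding gives R := p(tree(false, tree(true, true)), true).
Occurs check fails: M occurs in tree(M, false); the equation M = tree(M, false) has no finite solution.

NO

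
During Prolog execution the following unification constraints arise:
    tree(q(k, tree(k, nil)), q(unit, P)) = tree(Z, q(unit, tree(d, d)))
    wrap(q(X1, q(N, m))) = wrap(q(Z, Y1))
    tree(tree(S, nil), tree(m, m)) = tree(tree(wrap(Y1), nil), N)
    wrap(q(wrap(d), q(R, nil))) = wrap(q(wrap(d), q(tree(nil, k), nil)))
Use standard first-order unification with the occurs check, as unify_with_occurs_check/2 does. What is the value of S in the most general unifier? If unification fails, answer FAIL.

wrap(q(tree(m, m), m))

Decompose tree/2: q(k, tree(k, nil)) = Z,  q(unit, P) = q(unit, tree(d, d)).
Bind Z := q(k, tree(k, nil)); substituting into the one remaining equation that mentions Z gives: wrap(q(X1, q(N, m))) = wrap(q(q(k, tree(k, nil)), Y1)).
Decompose q/2: unit = unit,  P = tree(d, d).
Delete trivial equation unit = unit.
Bind P := tree(d, d); no other remaining equation mentions P.
Decompose wrap/1: q(X1, q(N, m)) = q(q(k, tree(k, nil)), Y1).
Decompose q/2: X1 = q(k, tree(k, nil)),  q(N, m) = Y1.
Bind X1 := q(k, tree(k, nil)); no other remaining equation mentions X1.
Bind Y1 := q(N, m); substituting into the one remaining equation that mentions Y1 gives: tree(tree(S, nil), tree(m, m)) = tree(tree(wrap(q(N, m)), nil), N).
Decompose tree/2: tree(S, nil) = tree(wrap(q(N, m)), nil),  tree(m, m) = N.
Decompose tree/2: S = wrap(q(N, m)),  nil = nil.
Bind S := wrap(q(N, m)); no other remaining equation mentions S.
Delete trivial equation nil = nil.
Bind N := tree(m, m); no other remaining equation mentions N. Substituting into the earlier bindings gives Y1 := q(tree(m, m), m), S := wrap(q(tree(m, m), m)).
Decompose wrap/1: q(wrap(d), q(R, nil)) = q(wrap(d), q(tree(nil, k), nil)).
Decompose q/2: wrap(d) = wrap(d),  q(R, nil) = q(tree(nil, k), nil).
Delete trivial equation wrap(d) = wrap(d).
Decompose q/2: R = tree(nil, k),  nil = nil.
Bind R := tree(nil, k); no other remaining equation mentions R.
Delete trivial equation nil = nil.
MGU = { Z = q(k, tree(k, nil)), P = tree(d, d), X1 = q(k, tree(k, nil)), Y1 = q(tree(m, m), m), S = wrap(q(tree(m, m), m)), N = tree(m, m), R = tree(nil, k) }, so S = wrap(q(tree(m, m), m)).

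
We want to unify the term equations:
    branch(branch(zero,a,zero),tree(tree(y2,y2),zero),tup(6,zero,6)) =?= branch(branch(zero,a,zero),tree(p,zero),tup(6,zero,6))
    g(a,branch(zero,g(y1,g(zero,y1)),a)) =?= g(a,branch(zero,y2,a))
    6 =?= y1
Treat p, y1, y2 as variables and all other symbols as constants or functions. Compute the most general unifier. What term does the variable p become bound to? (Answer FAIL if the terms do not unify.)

tree(g(6,g(zero,6)),g(6,g(zero,6)))

Decompose branch/3: branch(zero,a,zero) =?= branch(zero,a,zero),  tree(tree(y2,y2),zero) =?= tree(p,zero),  tup(6,zero,6) =?= tup(6,zero,6).
Delete trivial equation branch(zero,a,zero) =?= branch(zero,a,zero).
Decompose tree/2: tree(y2,y2) =?= p,  zero =?= zero.
Bind p := tree(y2,y2); no other remaining equation mentions p.
Delete trivial equation zero =?= zero.
Delete trivial equation tup(6,zero,6) =?= tup(6,zero,6).
Decompose g/2: a =?= a,  branch(zero,g(y1,g(zero,y1)),a) =?= branch(zero,y2,a).
Delete trivial equation a =?= a.
Decompose branch/3: zero =?= zero,  g(y1,g(zero,y1)) =?= y2,  a =?= a.
Delete trivial equation zero =?= zero.
Bind y2 := g(y1,g(zero,y1)); no other remaining equation mentions y2. Substituting into the earlier binding gives p := tree(g(y1,g(zero,y1)),g(y1,g(zero,y1))).
Delete trivial equation a =?= a.
Bind y1 := 6. Substituting into the earlier bindings gives p := tree(g(6,g(zero,6)),g(6,g(zero,6))), y2 := g(6,g(zero,6)).
MGU = { p -> tree(g(6,g(zero,6)),g(6,g(zero,6))), y2 -> g(6,g(zero,6)), y1 -> 6 }, so p -> tree(g(6,g(zero,6)),g(6,g(zero,6))).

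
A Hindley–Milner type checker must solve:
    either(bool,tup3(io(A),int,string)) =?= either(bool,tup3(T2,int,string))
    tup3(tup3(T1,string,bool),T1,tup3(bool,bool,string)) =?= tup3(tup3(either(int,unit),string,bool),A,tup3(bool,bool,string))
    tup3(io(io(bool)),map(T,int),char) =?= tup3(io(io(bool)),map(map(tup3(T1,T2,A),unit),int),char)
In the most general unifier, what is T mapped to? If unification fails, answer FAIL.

Decompose either/2: bool =?= bool,  tup3(io(A),int,string) =?= tup3(T2,int,string).
Delete trivial equation bool =?= bool.
Decompose tup3/3: io(A) =?= T2,  int =?= int,  string =?= string.
Bind T2 := io(A); substituting into the one remaining equation that mentions T2 gives: tup3(io(io(bool)),map(T,int),char) =?= tup3(io(io(bool)),map(map(tup3(T1,io(A),A),unit),int),char).
Delete trivial equation int =?= int.
Delete trivial equation string =?= string.
Decompose tup3/3: tup3(T1,string,bool) =?= tup3(either(int,unit),string,bool),  T1 =?= A,  tup3(bool,bool,string) =?= tup3(bool,bool,string).
Decompose tup3/3: T1 =?= either(int,unit),  string =?= string,  bool =?= bool.
Bind T1 := either(int,unit); substituting into the 2 remaining equations that mention T1 gives: either(int,unit) =?= A,  tup3(io(io(bool)),map(T,int),char) =?= tup3(io(io(bool)),map(map(tup3(either(int,unit),io(A),A),unit),int),char).
Delete trivial equation string =?= string.
Delete trivial equation bool =?= bool.
Bind A := either(int,unit); substituting into the one remaining equation that mentions A gives: tup3(io(io(bool)),map(T,int),char) =?= tup3(io(io(bool)),map(map(tup3(either(int,unit),io(either(int,unit)),either(int,unit)),unit),int),char). Substituting into the earlier binding gives T2 := io(either(int,unit)).
Delete trivial equation tup3(bool,bool,string) =?= tup3(bool,bool,string).
Decompose tup3/3: io(io(bool)) =?= io(io(bool)),  map(T,int) =?= map(map(tup3(either(int,unit),io(either(int,unit)),either(int,unit)),unit),int),  char =?= char.
Delete trivial equation io(io(bool)) =?= io(io(bool)).
Decompose map/2: T =?= map(tup3(either(int,unit),io(either(int,unit)),either(int,unit)),unit),  int =?= int.
Bind T := map(tup3(either(int,unit),io(either(int,unit)),either(int,unit)),unit); no other remaining equation mentions T.
Delete trivial equation int =?= int.
Delete trivial equation char =?= char.
MGU = { T2 -> io(either(int,unit)), T1 -> either(int,unit), A -> either(int,unit), T -> map(tup3(either(int,unit),io(either(int,unit)),either(int,unit)),unit) }, so T -> map(tup3(either(int,unit),io(either(int,unit)),either(int,unit)),unit).

map(tup3(either(int,unit),io(either(int,unit)),either(int,unit)),unit)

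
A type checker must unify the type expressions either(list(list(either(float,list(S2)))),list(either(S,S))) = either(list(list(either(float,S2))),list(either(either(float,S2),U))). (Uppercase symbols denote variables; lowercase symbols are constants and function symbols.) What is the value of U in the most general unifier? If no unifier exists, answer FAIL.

Decompose either/2: list(list(either(float,list(S2)))) = list(list(either(float,S2))),  list(either(S,S)) = list(either(either(float,S2),U)).
Decompose list/1: list(either(float,list(S2))) = list(either(float,S2)).
Decompose list/1: either(float,list(S2)) = either(float,S2).
Decompose either/2: float = float,  list(S2) = S2.
Delete trivial equation float = float.
Occurs check fails: S2 occurs in list(S2); the equation S2 = list(S2) has no finite solution.

FAIL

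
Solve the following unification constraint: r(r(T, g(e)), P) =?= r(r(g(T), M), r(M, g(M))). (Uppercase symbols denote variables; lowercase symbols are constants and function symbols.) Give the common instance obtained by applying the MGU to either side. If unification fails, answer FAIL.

FAIL

Decompose r/2: r(T, g(e)) =?= r(g(T), M),  P =?= r(M, g(M)).
Decompose r/2: T =?= g(T),  g(e) =?= M.
Occurs check fails: T occurs in g(T); the equation T =?= g(T) has no finite solution.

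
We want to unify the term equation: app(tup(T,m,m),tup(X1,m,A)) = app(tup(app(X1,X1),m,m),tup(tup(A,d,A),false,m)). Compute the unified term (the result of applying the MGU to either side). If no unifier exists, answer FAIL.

FAIL

Decompose app/2: tup(T,m,m) = tup(app(X1,X1),m,m),  tup(X1,m,A) = tup(tup(A,d,A),false,m).
Decompose tup/3: T = app(X1,X1),  m = m,  m = m.
Bind T := app(X1,X1); no other remaining equation mentions T.
Delete trivial equation m = m.
Delete trivial equation m = m.
Decompose tup/3: X1 = tup(A,d,A),  m = false,  A = m.
Bind X1 := tup(A,d,A); no other remaining equation mentions X1. Substituting into the earlier binding gives T := app(tup(A,d,A),tup(A,d,A)).
Clash: constants m and false differ; no unifier exists.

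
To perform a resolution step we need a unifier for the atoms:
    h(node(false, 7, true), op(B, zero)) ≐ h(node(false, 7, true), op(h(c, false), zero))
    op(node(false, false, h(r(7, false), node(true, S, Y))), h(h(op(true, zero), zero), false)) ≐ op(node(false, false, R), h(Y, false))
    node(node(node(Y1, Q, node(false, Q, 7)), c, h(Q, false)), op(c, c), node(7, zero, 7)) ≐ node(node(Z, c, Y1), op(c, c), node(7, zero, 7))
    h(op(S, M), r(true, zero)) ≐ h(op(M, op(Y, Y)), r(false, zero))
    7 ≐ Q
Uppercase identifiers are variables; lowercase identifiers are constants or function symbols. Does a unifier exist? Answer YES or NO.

Decompose h/2: node(false, 7, true) ≐ node(false, 7, true),  op(B, zero) ≐ op(h(c, false), zero).
Delete trivial equation node(false, 7, true) ≐ node(false, 7, true).
Decompose op/2: B ≐ h(c, false),  zero ≐ zero.
Bind B := h(c, false); no other remaining equation mentions B.
Delete trivial equation zero ≐ zero.
Decompose op/2: node(false, false, h(r(7, false), node(true, S, Y))) ≐ node(false, false, R),  h(h(op(true, zero), zero), false) ≐ h(Y, false).
Decompose node/3: false ≐ false,  false ≐ false,  h(r(7, false), node(true, S, Y)) ≐ R.
Delete trivial equation false ≐ false.
Delete trivial equation false ≐ false.
Bind R := h(r(7, false), node(true, S, Y)); no other remaining equation mentions R.
Decompose h/2: h(op(true, zero), zero) ≐ Y,  false ≐ false.
Bind Y := h(op(true, zero), zero); substituting into the one remaining equation that mentions Y gives: h(op(S, M), r(true, zero)) ≐ h(op(M, op(h(op(true, zero), zero), h(op(true, zero), zero))), r(false, zero)). Substituting into the earlier binding gives R := h(r(7, false), node(true, S, h(op(true, zero), zero))).
Delete trivial equation false ≐ false.
Decompose node/3: node(node(Y1, Q, node(false, Q, 7)), c, h(Q, false)) ≐ node(Z, c, Y1),  op(c, c) ≐ op(c, c),  node(7, zero, 7) ≐ node(7, zero, 7).
Decompose node/3: node(Y1, Q, node(false, Q, 7)) ≐ Z,  c ≐ c,  h(Q, false) ≐ Y1.
Bind Z := node(Y1, Q, node(false, Q, 7)); no other remaining equation mentions Z.
Delete trivial equation c ≐ c.
Bind Y1 := h(Q, false); no other remaining equation mentions Y1. Substituting into the earlier binding gives Z := node(h(Q, false), Q, node(false, Q, 7)).
Delete trivial equation op(c, c) ≐ op(c, c).
Delete trivial equation node(7, zero, 7) ≐ node(7, zero, 7).
Decompose h/2: op(S, M) ≐ op(M, op(h(op(true, zero), zero), h(op(true, zero), zero))),  r(true, zero) ≐ r(false, zero).
Decompose op/2: S ≐ M,  M ≐ op(h(op(true, zero), zero), h(op(true, zero), zero)).
Bind S := M; no other remaining equation mentions S. Substituting into the earlier binding gives R := h(r(7, false), node(true, M, h(op(true, zero), zero))).
Bind M := op(h(op(true, zero), zero), h(op(true, zero), zero)); no other remaining equation mentions M. Substituting into the earlier bindings gives R := h(r(7, false), node(true, op(h(op(true, zero), zero), h(op(true, zero), zero)), h(op(true, zero), zero))), S := op(h(op(true, zero), zero), h(op(true, zero), zero)).
Decompose r/2: true ≐ false,  zero ≐ zero.
Clash: constants true and false differ; no unifier exists.

NO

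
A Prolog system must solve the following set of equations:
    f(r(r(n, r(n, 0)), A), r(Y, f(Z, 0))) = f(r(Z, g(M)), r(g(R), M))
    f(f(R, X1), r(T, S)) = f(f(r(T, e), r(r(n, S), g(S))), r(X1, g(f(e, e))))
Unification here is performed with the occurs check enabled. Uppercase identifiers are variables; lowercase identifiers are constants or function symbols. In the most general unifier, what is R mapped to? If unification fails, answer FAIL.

Decompose f/2: r(r(n, r(n, 0)), A) = r(Z, g(M)),  r(Y, f(Z, 0)) = r(g(R), M).
Decompose r/2: r(n, r(n, 0)) = Z,  A = g(M).
Bind Z := r(n, r(n, 0)); substituting into the one remaining equation that mentions Z gives: r(Y, f(r(n, r(n, 0)), 0)) = r(g(R), M).
Bind A := g(M); no other remaining equation mentions A.
Decompose r/2: Y = g(R),  f(r(n, r(n, 0)), 0) = M.
Bind Y := g(R); no other remaining equation mentions Y.
Bind M := f(r(n, r(n, 0)), 0); no other remaining equation mentions M. Substituting into the earlier binding gives A := g(f(r(n, r(n, 0)), 0)).
Decompose f/2: f(R, X1) = f(r(T, e), r(r(n, S), g(S))),  r(T, S) = r(X1, g(f(e, e))).
Decompose f/2: R = r(T, e),  X1 = r(r(n, S), g(S)).
Bind R := r(T, e); no other remaining equation mentions R. Substituting into the earlier binding gives Y := g(r(T, e)).
Bind X1 := r(r(n, S), g(S)); substituting into the remaining equation gives: r(T, S) = r(r(r(n, S), g(S)), g(f(e, e))).
Decompose r/2: T = r(r(n, S), g(S)),  S = g(f(e, e)).
Bind T := r(r(n, S), g(S)); no other remaining equation mentions T. Substituting into the earlier bindings gives Y := g(r(r(r(n, S), g(S)), e)), R := r(r(r(n, S), g(S)), e).
Bind S := g(f(e, e)). Substituting into the earlier bindings gives Y := g(r(r(r(n, g(f(e, e))), g(g(f(e, e)))), e)), R := r(r(r(n, g(f(e, e))), g(g(f(e, e)))), e), X1 := r(r(n, g(f(e, e))), g(g(f(e, e)))), T := r(r(n, g(f(e, e))), g(g(f(e, e)))).
MGU = { Z ↦ r(n, r(n, 0)), A ↦ g(f(r(n, r(n, 0)), 0)), Y ↦ g(r(r(r(n, g(f(e, e))), g(g(f(e, e)))), e)), M ↦ f(r(n, r(n, 0)), 0), R ↦ r(r(r(n, g(f(e, e))), g(g(f(e, e)))), e), X1 ↦ r(r(n, g(f(e, e))), g(g(f(e, e)))), T ↦ r(r(n, g(f(e, e))), g(g(f(e, e)))), S ↦ g(f(e, e)) }, so R ↦ r(r(r(n, g(f(e, e))), g(g(f(e, e)))), e).

r(r(r(n, g(f(e, e))), g(g(f(e, e)))), e)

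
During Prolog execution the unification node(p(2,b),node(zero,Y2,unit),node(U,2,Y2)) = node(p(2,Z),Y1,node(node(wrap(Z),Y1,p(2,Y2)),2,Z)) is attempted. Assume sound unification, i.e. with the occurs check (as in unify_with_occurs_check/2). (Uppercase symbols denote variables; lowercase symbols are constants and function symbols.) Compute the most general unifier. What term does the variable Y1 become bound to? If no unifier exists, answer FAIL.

node(zero,b,unit)

Decompose node/3: p(2,b) = p(2,Z),  node(zero,Y2,unit) = Y1,  node(U,2,Y2) = node(node(wrap(Z),Y1,p(2,Y2)),2,Z).
Decompose p/2: 2 = 2,  b = Z.
Delete trivial equation 2 = 2.
Bind Z := b; substituting into the one remaining equation that mentions Z gives: node(U,2,Y2) = node(node(wrap(b),Y1,p(2,Y2)),2,b).
Bind Y1 := node(zero,Y2,unit); substituting into the remaining equation gives: node(U,2,Y2) = node(node(wrap(b),node(zero,Y2,unit),p(2,Y2)),2,b).
Decompose node/3: U = node(wrap(b),node(zero,Y2,unit),p(2,Y2)),  2 = 2,  Y2 = b.
Bind U := node(wrap(b),node(zero,Y2,unit),p(2,Y2)); no other remaining equation mentions U.
Delete trivial equation 2 = 2.
Bind Y2 := b. Substituting into the earlier bindings gives Y1 := node(zero,b,unit), U := node(wrap(b),node(zero,b,unit),p(2,b)).
MGU = { Z ↦ b, Y1 ↦ node(zero,b,unit), U ↦ node(wrap(b),node(zero,b,unit),p(2,b)), Y2 ↦ b }, so Y1 ↦ node(zero,b,unit).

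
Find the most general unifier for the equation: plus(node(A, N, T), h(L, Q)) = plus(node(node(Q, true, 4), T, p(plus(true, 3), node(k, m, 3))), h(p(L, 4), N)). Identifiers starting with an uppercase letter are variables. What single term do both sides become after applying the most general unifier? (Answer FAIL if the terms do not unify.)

FAIL

Decompose plus/2: node(A, N, T) = node(node(Q, true, 4), T, p(plus(true, 3), node(k, m, 3))),  h(L, Q) = h(p(L, 4), N).
Decompose node/3: A = node(Q, true, 4),  N = T,  T = p(plus(true, 3), node(k, m, 3)).
Bind A := node(Q, true, 4); no other remaining equation mentions A.
Bind N := T; substituting into the one remaining equation that mentions N gives: h(L, Q) = h(p(L, 4), T).
Bind T := p(plus(true, 3), node(k, m, 3)); substituting into the remaining equation gives: h(L, Q) = h(p(L, 4), p(plus(true, 3), node(k, m, 3))). Substituting into the earlier binding gives N := p(plus(true, 3), node(k, m, 3)).
Decompose h/2: L = p(L, 4),  Q = p(plus(true, 3), node(k, m, 3)).
Occurs check fails: L occurs in p(L, 4); the equation L = p(L, 4) has no finite solution.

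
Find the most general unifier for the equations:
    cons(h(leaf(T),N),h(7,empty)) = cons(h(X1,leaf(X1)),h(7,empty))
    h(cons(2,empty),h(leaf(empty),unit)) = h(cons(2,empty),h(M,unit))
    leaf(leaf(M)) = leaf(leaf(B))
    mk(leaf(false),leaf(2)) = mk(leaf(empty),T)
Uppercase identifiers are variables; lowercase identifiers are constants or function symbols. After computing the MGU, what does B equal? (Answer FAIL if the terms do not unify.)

FAIL

Decompose cons/2: h(leaf(T),N) = h(X1,leaf(X1)),  h(7,empty) = h(7,empty).
Decompose h/2: leaf(T) = X1,  N = leaf(X1).
Bind X1 := leaf(T); substituting into the one remaining equation that mentions X1 gives: N = leaf(leaf(T)).
Bind N := leaf(leaf(T)); no other remaining equation mentions N.
Delete trivial equation h(7,empty) = h(7,empty).
Decompose h/2: cons(2,empty) = cons(2,empty),  h(leaf(empty),unit) = h(M,unit).
Delete trivial equation cons(2,empty) = cons(2,empty).
Decompose h/2: leaf(empty) = M,  unit = unit.
Bind M := leaf(empty); substituting into the one remaining equation that mentions M gives: leaf(leaf(leaf(empty))) = leaf(leaf(B)).
Delete trivial equation unit = unit.
Decompose leaf/1: leaf(leaf(empty)) = leaf(B).
Decompose leaf/1: leaf(empty) = B.
Bind B := leaf(empty); no other remaining equation mentions B.
Decompose mk/2: leaf(false) = leaf(empty),  leaf(2) = T.
Decompose leaf/1: false = empty.
Clash: constants false and empty differ; no unifier exists.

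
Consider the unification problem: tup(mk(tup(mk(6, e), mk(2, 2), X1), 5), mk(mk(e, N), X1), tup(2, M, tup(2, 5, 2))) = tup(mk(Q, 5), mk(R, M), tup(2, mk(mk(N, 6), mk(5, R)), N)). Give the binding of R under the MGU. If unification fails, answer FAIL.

Decompose tup/3: mk(tup(mk(6, e), mk(2, 2), X1), 5) = mk(Q, 5),  mk(mk(e, N), X1) = mk(R, M),  tup(2, M, tup(2, 5, 2)) = tup(2, mk(mk(N, 6), mk(5, R)), N).
Decompose mk/2: tup(mk(6, e), mk(2, 2), X1) = Q,  5 = 5.
Bind Q := tup(mk(6, e), mk(2, 2), X1); no other remaining equation mentions Q.
Delete trivial equation 5 = 5.
Decompose mk/2: mk(e, N) = R,  X1 = M.
Bind R := mk(e, N); substituting into the one remaining equation that mentions R gives: tup(2, M, tup(2, 5, 2)) = tup(2, mk(mk(N, 6), mk(5, mk(e, N))), N).
Bind X1 := M; no other remaining equation mentions X1. Substituting into the earlier binding gives Q := tup(mk(6, e), mk(2, 2), M).
Decompose tup/3: 2 = 2,  M = mk(mk(N, 6), mk(5, mk(e, N))),  tup(2, 5, 2) = N.
Delete trivial equation 2 = 2.
Bind M := mk(mk(N, 6), mk(5, mk(e, N))); no other remaining equation mentions M. Substituting into the earlier bindings gives Q := tup(mk(6, e), mk(2, 2), mk(mk(N, 6), mk(5, mk(e, N)))), X1 := mk(mk(N, 6), mk(5, mk(e, N))).
Bind N := tup(2, 5, 2). Substituting into the earlier bindings gives Q := tup(mk(6, e), mk(2, 2), mk(mk(tup(2, 5, 2), 6), mk(5, mk(e, tup(2, 5, 2))))), R := mk(e, tup(2, 5, 2)), X1 := mk(mk(tup(2, 5, 2), 6), mk(5, mk(e, tup(2, 5, 2)))), M := mk(mk(tup(2, 5, 2), 6), mk(5, mk(e, tup(2, 5, 2)))).
MGU = { Q := tup(mk(6, e), mk(2, 2), mk(mk(tup(2, 5, 2), 6), mk(5, mk(e, tup(2, 5, 2))))), R := mk(e, tup(2, 5, 2)), X1 := mk(mk(tup(2, 5, 2), 6), mk(5, mk(e, tup(2, 5, 2)))), M := mk(mk(tup(2, 5, 2), 6), mk(5, mk(e, tup(2, 5, 2)))), N := tup(2, 5, 2) }, so R := mk(e, tup(2, 5, 2)).

mk(e, tup(2, 5, 2))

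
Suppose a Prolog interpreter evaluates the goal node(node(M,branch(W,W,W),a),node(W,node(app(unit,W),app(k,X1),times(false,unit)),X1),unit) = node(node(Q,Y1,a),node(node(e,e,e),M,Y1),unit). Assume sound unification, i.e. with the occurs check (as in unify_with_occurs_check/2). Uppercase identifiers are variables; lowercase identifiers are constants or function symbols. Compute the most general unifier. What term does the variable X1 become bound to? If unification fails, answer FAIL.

Decompose node/3: node(M,branch(W,W,W),a) = node(Q,Y1,a),  node(W,node(app(unit,W),app(k,X1),times(false,unit)),X1) = node(node(e,e,e),M,Y1),  unit = unit.
Decompose node/3: M = Q,  branch(W,W,W) = Y1,  a = a.
Bind M := Q; substituting into the one remaining equation that mentions M gives: node(W,node(app(unit,W),app(k,X1),times(false,unit)),X1) = node(node(e,e,e),Q,Y1).
Bind Y1 := branch(W,W,W); substituting into the one remaining equation that mentions Y1 gives: node(W,node(app(unit,W),app(k,X1),times(false,unit)),X1) = node(node(e,e,e),Q,branch(W,W,W)).
Delete trivial equation a = a.
Decompose node/3: W = node(e,e,e),  node(app(unit,W),app(k,X1),times(false,unit)) = Q,  X1 = branch(W,W,W).
Bind W := node(e,e,e); substituting into the 2 remaining equations that mention W gives: node(app(unit,node(e,e,e)),app(k,X1),times(false,unit)) = Q,  X1 = branch(node(e,e,e),node(e,e,e),node(e,e,e)). Substituting into the earlier binding gives Y1 := branch(node(e,e,e),node(e,e,e),node(e,e,e)).
Bind Q := node(app(unit,node(e,e,e)),app(k,X1),times(false,unit)); no other remaining equation mentions Q. Substituting into the earlier binding gives M := node(app(unit,node(e,e,e)),app(k,X1),times(false,unit)).
Bind X1 := branch(node(e,e,e),node(e,e,e),node(e,e,e)); no other remaining equation mentions X1. Substituting into the earlier bindings gives M := node(app(unit,node(e,e,e)),app(k,branch(node(e,e,e),node(e,e,e),node(e,e,e))),times(false,unit)), Q := node(app(unit,node(e,e,e)),app(k,branch(node(e,e,e),node(e,e,e),node(e,e,e))),times(false,unit)).
Delete trivial equation unit = unit.
MGU = { M = node(app(unit,node(e,e,e)),app(k,branch(node(e,e,e),node(e,e,e),node(e,e,e))),times(false,unit)), Y1 = branch(node(e,e,e),node(e,e,e),node(e,e,e)), W = node(e,e,e), Q = node(app(unit,node(e,e,e)),app(k,branch(node(e,e,e),node(e,e,e),node(e,e,e))),times(false,unit)), X1 = branch(node(e,e,e),node(e,e,e),node(e,e,e)) }, so X1 = branch(node(e,e,e),node(e,e,e),node(e,e,e)).

branch(node(e,e,e),node(e,e,e),node(e,e,e))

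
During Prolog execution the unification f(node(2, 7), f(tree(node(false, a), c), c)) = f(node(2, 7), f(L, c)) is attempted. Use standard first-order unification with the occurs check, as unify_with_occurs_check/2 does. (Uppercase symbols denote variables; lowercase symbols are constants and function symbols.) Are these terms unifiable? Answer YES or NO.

YES

Decompose f/2: node(2, 7) = node(2, 7),  f(tree(node(false, a), c), c) = f(L, c).
Delete trivial equation node(2, 7) = node(2, 7).
Decompose f/2: tree(node(false, a), c) = L,  c = c.
Bind L := tree(node(false, a), c); no other remaining equation mentions L.
Delete trivial equation c = c.
No equations remain and no clash or occurs-check failure arose, so a unifier exists.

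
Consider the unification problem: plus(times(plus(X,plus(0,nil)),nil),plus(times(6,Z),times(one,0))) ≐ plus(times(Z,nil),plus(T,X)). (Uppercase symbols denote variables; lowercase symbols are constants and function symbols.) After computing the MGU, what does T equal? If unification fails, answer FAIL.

times(6,plus(times(one,0),plus(0,nil)))

Decompose plus/2: times(plus(X,plus(0,nil)),nil) ≐ times(Z,nil),  plus(times(6,Z),times(one,0)) ≐ plus(T,X).
Decompose times/2: plus(X,plus(0,nil)) ≐ Z,  nil ≐ nil.
Bind Z := plus(X,plus(0,nil)); substituting into the one remaining equation that mentions Z gives: plus(times(6,plus(X,plus(0,nil))),times(one,0)) ≐ plus(T,X).
Delete trivial equation nil ≐ nil.
Decompose plus/2: times(6,plus(X,plus(0,nil))) ≐ T,  times(one,0) ≐ X.
Bind T := times(6,plus(X,plus(0,nil))); no other remaining equation mentions T.
Bind X := times(one,0). Substituting into the earlier bindings gives Z := plus(times(one,0),plus(0,nil)), T := times(6,plus(times(one,0),plus(0,nil))).
MGU = { Z -> plus(times(one,0),plus(0,nil)), T -> times(6,plus(times(one,0),plus(0,nil))), X -> times(one,0) }, so T -> times(6,plus(times(one,0),plus(0,nil))).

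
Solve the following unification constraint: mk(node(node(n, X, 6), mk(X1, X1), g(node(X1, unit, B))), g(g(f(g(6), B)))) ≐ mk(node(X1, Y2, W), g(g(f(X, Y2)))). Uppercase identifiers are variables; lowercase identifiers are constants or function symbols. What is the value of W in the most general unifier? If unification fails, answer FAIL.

g(node(node(n, g(6), 6), unit, mk(node(n, g(6), 6), node(n, g(6), 6))))

Decompose mk/2: node(node(n, X, 6), mk(X1, X1), g(node(X1, unit, B))) ≐ node(X1, Y2, W),  g(g(f(g(6), B))) ≐ g(g(f(X, Y2))).
Decompose node/3: node(n, X, 6) ≐ X1,  mk(X1, X1) ≐ Y2,  g(node(X1, unit, B)) ≐ W.
Bind X1 := node(n, X, 6); substituting into the 2 remaining equations that mention X1 gives: mk(node(n, X, 6), node(n, X, 6)) ≐ Y2,  g(node(node(n, X, 6), unit, B)) ≐ W.
Bind Y2 := mk(node(n, X, 6), node(n, X, 6)); substituting into the one remaining equation that mentions Y2 gives: g(g(f(g(6), B))) ≐ g(g(f(X, mk(node(n, X, 6), node(n, X, 6))))).
Bind W := g(node(node(n, X, 6), unit, B)); no other remaining equation mentions W.
Decompose g/1: g(f(g(6), B)) ≐ g(f(X, mk(node(n, X, 6), node(n, X, 6)))).
Decompose g/1: f(g(6), B) ≐ f(X, mk(node(n, X, 6), node(n, X, 6))).
Decompose f/2: g(6) ≐ X,  B ≐ mk(node(n, X, 6), node(n, X, 6)).
Bind X := g(6); substituting into the remaining equation gives: B ≐ mk(node(n, g(6), 6), node(n, g(6), 6)). Substituting into the earlier bindings gives X1 := node(n, g(6), 6), Y2 := mk(node(n, g(6), 6), node(n, g(6), 6)), W := g(node(node(n, g(6), 6), unit, B)).
Bind B := mk(node(n, g(6), 6), node(n, g(6), 6)). Substituting into the earlier binding gives W := g(node(node(n, g(6), 6), unit, mk(node(n, g(6), 6), node(n, g(6), 6)))).
MGU = { X1 := node(n, g(6), 6), Y2 := mk(node(n, g(6), 6), node(n, g(6), 6)), W := g(node(node(n, g(6), 6), unit, mk(node(n, g(6), 6), node(n, g(6), 6)))), X := g(6), B := mk(node(n, g(6), 6), node(n, g(6), 6)) }, so W := g(node(node(n, g(6), 6), unit, mk(node(n, g(6), 6), node(n, g(6), 6)))).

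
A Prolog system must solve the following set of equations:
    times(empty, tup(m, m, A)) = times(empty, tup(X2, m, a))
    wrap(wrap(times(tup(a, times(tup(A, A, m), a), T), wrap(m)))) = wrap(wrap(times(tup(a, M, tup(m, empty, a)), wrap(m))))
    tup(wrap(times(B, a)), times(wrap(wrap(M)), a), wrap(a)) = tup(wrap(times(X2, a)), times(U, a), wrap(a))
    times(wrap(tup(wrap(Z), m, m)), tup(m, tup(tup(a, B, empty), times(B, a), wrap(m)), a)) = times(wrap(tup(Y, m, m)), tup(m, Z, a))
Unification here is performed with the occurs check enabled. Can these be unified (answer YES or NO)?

YES

Decompose times/2: empty = empty,  tup(m, m, A) = tup(X2, m, a).
Delete trivial equation empty = empty.
Decompose tup/3: m = X2,  m = m,  A = a.
Bind X2 := m; substituting into the one remaining equation that mentions X2 gives: tup(wrap(times(B, a)), times(wrap(wrap(M)), a), wrap(a)) = tup(wrap(times(m, a)), times(U, a), wrap(a)).
Delete trivial equation m = m.
Bind A := a; substituting into the one remaining equation that mentions A gives: wrap(wrap(times(tup(a, times(tup(a, a, m), a), T), wrap(m)))) = wrap(wrap(times(tup(a, M, tup(m, empty, a)), wrap(m)))).
Decompose wrap/1: wrap(times(tup(a, times(tup(a, a, m), a), T), wrap(m))) = wrap(times(tup(a, M, tup(m, empty, a)), wrap(m))).
Decompose wrap/1: times(tup(a, times(tup(a, a, m), a), T), wrap(m)) = times(tup(a, M, tup(m, empty, a)), wrap(m)).
Decompose times/2: tup(a, times(tup(a, a, m), a), T) = tup(a, M, tup(m, empty, a)),  wrap(m) = wrap(m).
Decompose tup/3: a = a,  times(tup(a, a, m), a) = M,  T = tup(m, empty, a).
Delete trivial equation a = a.
Bind M := times(tup(a, a, m), a); substituting into the one remaining equation that mentions M gives: tup(wrap(times(B, a)), times(wrap(wrap(times(tup(a, a, m), a))), a), wrap(a)) = tup(wrap(times(m, a)), times(U, a), wrap(a)).
Bind T := tup(m, empty, a); no other remaining equation mentions T.
Delete trivial equation wrap(m) = wrap(m).
Decompose tup/3: wrap(times(B, a)) = wrap(times(m, a)),  times(wrap(wrap(times(tup(a, a, m), a))), a) = times(U, a),  wrap(a) = wrap(a).
Decompose wrap/1: times(B, a) = times(m, a).
Decompose times/2: B = m,  a = a.
Bind B := m; substituting into the one remaining equation that mentions B gives: times(wrap(tup(wrap(Z), m, m)), tup(m, tup(tup(a, m, empty), times(m, a), wrap(m)), a)) = times(wrap(tup(Y, m, m)), tup(m, Z, a)).
Delete trivial equation a = a.
Decompose times/2: wrap(wrap(times(tup(a, a, m), a))) = U,  a = a.
Bind U := wrap(wrap(times(tup(a, a, m), a))); no other remaining equation mentions U.
Delete trivial equation a = a.
Delete trivial equation wrap(a) = wrap(a).
Decompose times/2: wrap(tup(wrap(Z), m, m)) = wrap(tup(Y, m, m)),  tup(m, tup(tup(a, m, empty), times(m, a), wrap(m)), a) = tup(m, Z, a).
Decompose wrap/1: tup(wrap(Z), m, m) = tup(Y, m, m).
Decompose tup/3: wrap(Z) = Y,  m = m,  m = m.
Bind Y := wrap(Z); no other remaining equation mentions Y.
Delete trivial equation m = m.
Delete trivial equation m = m.
Decompose tup/3: m = m,  tup(tup(a, m, empty), times(m, a), wrap(m)) = Z,  a = a.
Delete trivial equation m = m.
Bind Z := tup(tup(a, m, empty), times(m, a), wrap(m)); no other remaining equation mentions Z. Substituting into the earlier binding gives Y := wrap(tup(tup(a, m, empty), times(m, a), wrap(m))).
Delete trivial equation a = a.
No equations remain and no clash or occurs-check failure arose, so a unifier exists.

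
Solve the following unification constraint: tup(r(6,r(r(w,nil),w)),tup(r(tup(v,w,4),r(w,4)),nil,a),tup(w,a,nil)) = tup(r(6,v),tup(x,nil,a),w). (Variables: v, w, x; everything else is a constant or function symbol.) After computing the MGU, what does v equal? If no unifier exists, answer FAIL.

Decompose tup/3: r(6,r(r(w,nil),w)) = r(6,v),  tup(r(tup(v,w,4),r(w,4)),nil,a) = tup(x,nil,a),  tup(w,a,nil) = w.
Decompose r/2: 6 = 6,  r(r(w,nil),w) = v.
Delete trivial equation 6 = 6.
Bind v := r(r(w,nil),w); substituting into the one remaining equation that mentions v gives: tup(r(tup(r(r(w,nil),w),w,4),r(w,4)),nil,a) = tup(x,nil,a).
Decompose tup/3: r(tup(r(r(w,nil),w),w,4),r(w,4)) = x,  nil = nil,  a = a.
Bind x := r(tup(r(r(w,nil),w),w,4),r(w,4)); no other remaining equation mentions x.
Delete trivial equation nil = nil.
Delete trivial equation a = a.
Occurs check fails: w occurs in tup(w,a,nil); the equation w = tup(w,a,nil) has no finite solution.

FAIL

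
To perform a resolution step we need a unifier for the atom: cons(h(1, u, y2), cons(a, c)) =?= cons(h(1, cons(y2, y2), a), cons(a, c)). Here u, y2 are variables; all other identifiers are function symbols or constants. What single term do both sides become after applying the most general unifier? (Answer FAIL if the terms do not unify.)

Decompose cons/2: h(1, u, y2) =?= h(1, cons(y2, y2), a),  cons(a, c) =?= cons(a, c).
Decompose h/3: 1 =?= 1,  u =?= cons(y2, y2),  y2 =?= a.
Delete trivial equation 1 =?= 1.
Bind u := cons(y2, y2); no other remaining equation mentions u.
Bind y2 := a; no other remaining equation mentions y2. Substituting into the earlier binding gives u := cons(a, a).
Delete trivial equation cons(a, c) =?= cons(a, c).
Applying the MGU to either side gives cons(h(1, cons(a, a), a), cons(a, c)).

cons(h(1, cons(a, a), a), cons(a, c))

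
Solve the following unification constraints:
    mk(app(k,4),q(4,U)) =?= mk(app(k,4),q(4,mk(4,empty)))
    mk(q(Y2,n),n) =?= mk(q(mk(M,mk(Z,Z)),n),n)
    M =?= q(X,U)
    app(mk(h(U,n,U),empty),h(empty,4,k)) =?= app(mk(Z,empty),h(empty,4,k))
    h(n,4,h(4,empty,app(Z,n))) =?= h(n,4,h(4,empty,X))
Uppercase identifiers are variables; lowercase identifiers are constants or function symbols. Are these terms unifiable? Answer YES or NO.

Decompose mk/2: app(k,4) =?= app(k,4),  q(4,U) =?= q(4,mk(4,empty)).
Delete trivial equation app(k,4) =?= app(k,4).
Decompose q/2: 4 =?= 4,  U =?= mk(4,empty).
Delete trivial equation 4 =?= 4.
Bind U := mk(4,empty); substituting into the 2 remaining equations that mention U gives: M =?= q(X,mk(4,empty)),  app(mk(h(mk(4,empty),n,mk(4,empty)),empty),h(empty,4,k)) =?= app(mk(Z,empty),h(empty,4,k)).
Decompose mk/2: q(Y2,n) =?= q(mk(M,mk(Z,Z)),n),  n =?= n.
Decompose q/2: Y2 =?= mk(M,mk(Z,Z)),  n =?= n.
Bind Y2 := mk(M,mk(Z,Z)); no other remaining equation mentions Y2.
Delete trivial equation n =?= n.
Delete trivial equation n =?= n.
Bind M := q(X,mk(4,empty)); no other remaining equation mentions M. Substituting into the earlier binding gives Y2 := mk(q(X,mk(4,empty)),mk(Z,Z)).
Decompose app/2: mk(h(mk(4,empty),n,mk(4,empty)),empty) =?= mk(Z,empty),  h(empty,4,k) =?= h(empty,4,k).
Decompose mk/2: h(mk(4,empty),n,mk(4,empty)) =?= Z,  empty =?= empty.
Bind Z := h(mk(4,empty),n,mk(4,empty)); substituting into the one remaining equation that mentions Z gives: h(n,4,h(4,empty,app(h(mk(4,empty),n,mk(4,empty)),n))) =?= h(n,4,h(4,empty,X)). Substituting into the earlier binding gives Y2 := mk(q(X,mk(4,empty)),mk(h(mk(4,empty),n,mk(4,empty)),h(mk(4,empty),n,mk(4,empty)))).
Delete trivial equation empty =?= empty.
Delete trivial equation h(empty,4,k) =?= h(empty,4,k).
Decompose h/3: n =?= n,  4 =?= 4,  h(4,empty,app(h(mk(4,empty),n,mk(4,empty)),n)) =?= h(4,empty,X).
Delete trivial equation n =?= n.
Delete trivial equation 4 =?= 4.
Decompose h/3: 4 =?= 4,  empty =?= empty,  app(h(mk(4,empty),n,mk(4,empty)),n) =?= X.
Delete trivial equation 4 =?= 4.
Delete trivial equation empty =?= empty.
Bind X := app(h(mk(4,empty),n,mk(4,empty)),n). Substituting into the earlier bindings gives Y2 := mk(q(app(h(mk(4,empty),n,mk(4,empty)),n),mk(4,empty)),mk(h(mk(4,empty),n,mk(4,empty)),h(mk(4,empty),n,mk(4,empty)))), M := q(app(h(mk(4,empty),n,mk(4,empty)),n),mk(4,empty)).
No equations remain and no clash or occurs-check failure arose, so a unifier exists.

YES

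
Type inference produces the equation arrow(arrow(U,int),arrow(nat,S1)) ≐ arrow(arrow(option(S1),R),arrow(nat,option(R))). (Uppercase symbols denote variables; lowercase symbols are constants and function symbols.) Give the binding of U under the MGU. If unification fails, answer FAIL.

option(option(int))

Decompose arrow/2: arrow(U,int) ≐ arrow(option(S1),R),  arrow(nat,S1) ≐ arrow(nat,option(R)).
Decompose arrow/2: U ≐ option(S1),  int ≐ R.
Bind U := option(S1); no other remaining equation mentions U.
Bind R := int; substituting into the remaining equation gives: arrow(nat,S1) ≐ arrow(nat,option(int)).
Decompose arrow/2: nat ≐ nat,  S1 ≐ option(int).
Delete trivial equation nat ≐ nat.
Bind S1 := option(int). Substituting into the earlier binding gives U := option(option(int)).
MGU = { U := option(option(int)), R := int, S1 := option(int) }, so U := option(option(int)).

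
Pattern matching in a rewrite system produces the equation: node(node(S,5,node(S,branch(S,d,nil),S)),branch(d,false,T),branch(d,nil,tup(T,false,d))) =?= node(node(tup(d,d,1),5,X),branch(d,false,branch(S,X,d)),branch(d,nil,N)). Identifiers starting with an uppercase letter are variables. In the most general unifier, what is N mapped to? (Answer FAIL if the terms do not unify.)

tup(branch(tup(d,d,1),node(tup(d,d,1),branch(tup(d,d,1),d,nil),tup(d,d,1)),d),false,d)

Decompose node/3: node(S,5,node(S,branch(S,d,nil),S)) =?= node(tup(d,d,1),5,X),  branch(d,false,T) =?= branch(d,false,branch(S,X,d)),  branch(d,nil,tup(T,false,d)) =?= branch(d,nil,N).
Decompose node/3: S =?= tup(d,d,1),  5 =?= 5,  node(S,branch(S,d,nil),S) =?= X.
Bind S := tup(d,d,1); substituting into the 2 remaining equations that mention S gives: node(tup(d,d,1),branch(tup(d,d,1),d,nil),tup(d,d,1)) =?= X,  branch(d,false,T) =?= branch(d,false,branch(tup(d,d,1),X,d)).
Delete trivial equation 5 =?= 5.
Bind X := node(tup(d,d,1),branch(tup(d,d,1),d,nil),tup(d,d,1)); substituting into the one remaining equation that mentions X gives: branch(d,false,T) =?= branch(d,false,branch(tup(d,d,1),node(tup(d,d,1),branch(tup(d,d,1),d,nil),tup(d,d,1)),d)).
Decompose branch/3: d =?= d,  false =?= false,  T =?= branch(tup(d,d,1),node(tup(d,d,1),branch(tup(d,d,1),d,nil),tup(d,d,1)),d).
Delete trivial equation d =?= d.
Delete trivial equation false =?= false.
Bind T := branch(tup(d,d,1),node(tup(d,d,1),branch(tup(d,d,1),d,nil),tup(d,d,1)),d); substituting into the remaining equation gives: branch(d,nil,tup(branch(tup(d,d,1),node(tup(d,d,1),branch(tup(d,d,1),d,nil),tup(d,d,1)),d),false,d)) =?= branch(d,nil,N).
Decompose branch/3: d =?= d,  nil =?= nil,  tup(branch(tup(d,d,1),node(tup(d,d,1),branch(tup(d,d,1),d,nil),tup(d,d,1)),d),false,d) =?= N.
Delete trivial equation d =?= d.
Delete trivial equation nil =?= nil.
Bind N := tup(branch(tup(d,d,1),node(tup(d,d,1),branch(tup(d,d,1),d,nil),tup(d,d,1)),d),false,d).
MGU = { S ↦ tup(d,d,1), X ↦ node(tup(d,d,1),branch(tup(d,d,1),d,nil),tup(d,d,1)), T ↦ branch(tup(d,d,1),node(tup(d,d,1),branch(tup(d,d,1),d,nil),tup(d,d,1)),d), N ↦ tup(branch(tup(d,d,1),node(tup(d,d,1),branch(tup(d,d,1),d,nil),tup(d,d,1)),d),false,d) }, so N ↦ tup(branch(tup(d,d,1),node(tup(d,d,1),branch(tup(d,d,1),d,nil),tup(d,d,1)),d),false,d).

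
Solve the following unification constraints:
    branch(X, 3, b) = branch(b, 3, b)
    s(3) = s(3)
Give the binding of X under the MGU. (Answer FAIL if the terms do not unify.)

b

Decompose branch/3: X = b,  3 = 3,  b = b.
Bind X := b; no other remaining equation mentions X.
Delete trivial equation 3 = 3.
Delete trivial equation b = b.
Delete trivial equation s(3) = s(3).
MGU = { X ↦ b }, so X ↦ b.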